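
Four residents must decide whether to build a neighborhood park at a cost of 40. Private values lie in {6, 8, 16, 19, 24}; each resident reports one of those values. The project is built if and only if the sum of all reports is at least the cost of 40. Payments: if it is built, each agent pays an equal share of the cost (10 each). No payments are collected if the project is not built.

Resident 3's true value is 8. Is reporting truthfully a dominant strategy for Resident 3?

Consider the case where Resident 1 reports 6, Resident 2 reports 8 and Resident 4 reports 19.
Truthful report 8: project built, pays 10, utility 8 - 10 = -2.
Report 6 instead: project not built, utility 0.
Since 0 > -2, reporting 6 is strictly better here, so truthful reporting is not dominant.

No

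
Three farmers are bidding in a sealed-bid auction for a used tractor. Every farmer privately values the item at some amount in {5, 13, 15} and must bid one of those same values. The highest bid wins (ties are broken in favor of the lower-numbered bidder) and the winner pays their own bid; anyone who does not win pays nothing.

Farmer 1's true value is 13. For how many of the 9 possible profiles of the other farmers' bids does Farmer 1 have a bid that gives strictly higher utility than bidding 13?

1

Others bid (5, 5): truth gives 0; bid 5 gives 8 > 0. Violating.
Others bid (5, 13): truth gives 0; no alternative beats it.
Others bid (5, 15): truth gives 0; no alternative beats it.
(Checking all 9 profiles: 1 has a profitable deviation, 8 do not.)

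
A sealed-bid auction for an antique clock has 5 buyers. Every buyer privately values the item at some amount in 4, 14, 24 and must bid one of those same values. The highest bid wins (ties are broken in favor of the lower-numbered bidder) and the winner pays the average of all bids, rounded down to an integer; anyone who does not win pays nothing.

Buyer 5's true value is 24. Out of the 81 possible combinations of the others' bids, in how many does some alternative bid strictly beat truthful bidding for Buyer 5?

Others bid (4, 4, 4, 4): truth gives 16; bid 14 gives 18 > 16. Violating.
Others bid (4, 4, 4, 14): truth gives 14; no alternative beats it.
Others bid (4, 4, 4, 24): truth gives 0; no alternative beats it.
(Checking all 81 profiles: 1 has a profitable deviation, 80 do not.)

1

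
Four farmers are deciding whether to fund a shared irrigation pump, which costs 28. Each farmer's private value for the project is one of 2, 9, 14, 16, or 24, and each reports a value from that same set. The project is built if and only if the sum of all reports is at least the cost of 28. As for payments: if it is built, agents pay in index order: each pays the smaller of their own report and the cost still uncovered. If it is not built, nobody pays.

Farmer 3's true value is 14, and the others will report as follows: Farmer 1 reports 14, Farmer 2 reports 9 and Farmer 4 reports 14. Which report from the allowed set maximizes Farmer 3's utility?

Report 2: project built, pays 2, utility 14 - 2 = 12.
Report 9: project built, pays 5, utility 14 - 5 = 9.
Report 14: project built, pays 5, utility 14 - 5 = 9.
Report 16: project built, pays 5, utility 14 - 5 = 9.
Report 24: project built, pays 5, utility 14 - 5 = 9.
The best choice is 2 with utility 12.

2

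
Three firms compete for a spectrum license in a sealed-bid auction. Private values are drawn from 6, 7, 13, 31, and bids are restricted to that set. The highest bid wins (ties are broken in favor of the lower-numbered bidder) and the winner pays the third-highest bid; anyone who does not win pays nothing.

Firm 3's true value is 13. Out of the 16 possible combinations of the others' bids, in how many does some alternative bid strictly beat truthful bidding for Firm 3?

Others bid (6, 13): truth gives 0; bid 31 gives 7 > 0. Violating.
Others bid (7, 13): truth gives 0; bid 31 gives 6 > 0. Violating.
Others bid (13, 6): truth gives 0; bid 31 gives 7 > 0. Violating.
Others bid (13, 7): truth gives 0; bid 31 gives 6 > 0. Violating.
Others bid (6, 6): truth gives 7; no alternative beats it.
Others bid (6, 7): truth gives 7; no alternative beats it.
(Checking all 16 profiles: 4 have a profitable deviation, 12 do not.)

4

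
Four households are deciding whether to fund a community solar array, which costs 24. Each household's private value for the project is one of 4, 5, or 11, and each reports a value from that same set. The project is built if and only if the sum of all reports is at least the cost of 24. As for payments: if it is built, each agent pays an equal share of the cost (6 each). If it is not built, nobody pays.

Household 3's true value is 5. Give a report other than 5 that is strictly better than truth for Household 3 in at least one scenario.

4

Suppose Household 1 reports 4, Household 2 reports 4 and Household 4 reports 11.
Report 5: project built, pays 6, utility 5 - 6 = -1.
Report 4: project not built, utility 0.
So reporting 4 beats truth here (0 > -1).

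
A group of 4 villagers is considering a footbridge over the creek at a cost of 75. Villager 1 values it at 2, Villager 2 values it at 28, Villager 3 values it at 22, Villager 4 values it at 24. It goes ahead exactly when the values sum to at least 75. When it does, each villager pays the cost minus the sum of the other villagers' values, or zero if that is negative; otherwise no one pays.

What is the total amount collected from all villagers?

Total value 76 ≥ cost 75, so it is built.
Villager 1: others sum to 74; max(0, 75 - 74) = 1.
Villager 2: others sum to 48; max(0, 75 - 48) = 27.
Villager 3: others sum to 54; max(0, 75 - 54) = 21.
Villager 4: others sum to 52; max(0, 75 - 52) = 23.
Total collected = 1 + 27 + 21 + 23 = 72.

72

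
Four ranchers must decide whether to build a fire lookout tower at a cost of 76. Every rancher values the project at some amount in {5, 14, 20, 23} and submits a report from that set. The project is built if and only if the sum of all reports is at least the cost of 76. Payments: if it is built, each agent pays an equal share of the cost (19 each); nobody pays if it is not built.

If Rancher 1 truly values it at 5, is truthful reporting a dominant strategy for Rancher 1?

Check each profile of the others' reports and compare truth against every alternative report.
Others report (20, 20, 23): truth gives 0, best alternative gives -14.
Others report (20, 23, 20): truth gives 0, best alternative gives -14.
Others report (20, 23, 23): truth gives 0, best alternative gives -14.
Others report (23, 20, 20): truth gives 0, best alternative gives -14.
Others report (23, 20, 23): truth gives 0, best alternative gives -14.
Others report (23, 23, 20): truth gives 0, best alternative gives -14.
(Remaining 58 profiles checked similarly; truth is weakly best in each.)
In every case the truthful report is at least as good as any alternative, so it is a dominant strategy.

Yes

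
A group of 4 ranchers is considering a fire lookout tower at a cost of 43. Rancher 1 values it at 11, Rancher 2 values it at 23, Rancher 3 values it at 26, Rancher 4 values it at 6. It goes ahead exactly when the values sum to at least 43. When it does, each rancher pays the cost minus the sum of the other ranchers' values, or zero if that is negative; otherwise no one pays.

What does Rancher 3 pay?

Total value 66 ≥ cost 43, so the project is built.
The other ranchers' values sum to 40.
Cost minus that sum is 43 - 40 = 3.

3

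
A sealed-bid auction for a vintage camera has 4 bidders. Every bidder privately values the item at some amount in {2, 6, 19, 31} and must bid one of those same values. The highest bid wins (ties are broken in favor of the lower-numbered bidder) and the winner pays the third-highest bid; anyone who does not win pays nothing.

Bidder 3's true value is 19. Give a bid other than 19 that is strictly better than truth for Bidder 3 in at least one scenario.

Suppose Bidder 1 bids 2, Bidder 2 bids 2 and Bidder 4 bids 31.
Bid 19: loses, pays 0, utility 0.
Bid 31: wins, pays 2, utility 19 - 2 = 17.
So bidding 31 beats truth here (17 > 0).

31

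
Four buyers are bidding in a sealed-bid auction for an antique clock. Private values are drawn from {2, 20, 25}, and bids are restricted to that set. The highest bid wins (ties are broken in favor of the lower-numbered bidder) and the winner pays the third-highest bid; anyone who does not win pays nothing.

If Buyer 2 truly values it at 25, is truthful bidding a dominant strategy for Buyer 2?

Yes

Check each profile of the others' bids and compare truth against every alternative bid.
Others bid (2, 2, 25): truth gives 23, best alternative gives 0.
Others bid (2, 25, 2): truth gives 23, best alternative gives 0.
Others bid (20, 2, 2): truth gives 23, best alternative gives 0.
Others bid (2, 20, 25): truth gives 5, best alternative gives 0.
Others bid (2, 25, 20): truth gives 5, best alternative gives 0.
Others bid (20, 2, 20): truth gives 5, best alternative gives 0.
(Remaining 21 profiles checked similarly; truth is weakly best in each.)
In every case the truthful bid is at least as good as any alternative, so it is a dominant strategy.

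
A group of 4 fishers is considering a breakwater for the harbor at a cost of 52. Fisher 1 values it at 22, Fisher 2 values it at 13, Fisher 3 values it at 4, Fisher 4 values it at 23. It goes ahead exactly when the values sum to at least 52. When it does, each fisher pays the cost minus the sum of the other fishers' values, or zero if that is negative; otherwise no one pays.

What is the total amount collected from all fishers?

Total value 62 ≥ cost 52, so it is built.
Fisher 1: others sum to 40; max(0, 52 - 40) = 12.
Fisher 2: others sum to 49; max(0, 52 - 49) = 3.
Fisher 3: others sum to 58; max(0, 52 - 58) = 0.
Fisher 4: others sum to 39; max(0, 52 - 39) = 13.
Total collected = 12 + 3 + 0 + 13 = 28.

28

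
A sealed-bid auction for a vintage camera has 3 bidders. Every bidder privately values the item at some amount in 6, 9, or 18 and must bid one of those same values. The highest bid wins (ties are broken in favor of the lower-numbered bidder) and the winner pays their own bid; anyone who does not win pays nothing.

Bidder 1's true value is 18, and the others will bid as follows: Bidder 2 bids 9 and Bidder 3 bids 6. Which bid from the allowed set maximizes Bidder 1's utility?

9

Bid 6: loses, pays 0, utility 0.
Bid 9: wins, pays 9, utility 18 - 9 = 9.
Bid 18: wins, pays 18, utility 18 - 18 = 0.
The best choice is 9 with utility 9.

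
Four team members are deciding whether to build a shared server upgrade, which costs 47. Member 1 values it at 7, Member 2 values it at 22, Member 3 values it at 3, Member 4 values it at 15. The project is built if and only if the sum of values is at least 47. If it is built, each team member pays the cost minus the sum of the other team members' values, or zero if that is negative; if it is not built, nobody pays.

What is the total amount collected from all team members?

47

Total value 47 ≥ cost 47, so it is built.
Member 1: others sum to 40; max(0, 47 - 40) = 7.
Member 2: others sum to 25; max(0, 47 - 25) = 22.
Member 3: others sum to 44; max(0, 47 - 44) = 3.
Member 4: others sum to 32; max(0, 47 - 32) = 15.
Total collected = 7 + 22 + 3 + 15 = 47.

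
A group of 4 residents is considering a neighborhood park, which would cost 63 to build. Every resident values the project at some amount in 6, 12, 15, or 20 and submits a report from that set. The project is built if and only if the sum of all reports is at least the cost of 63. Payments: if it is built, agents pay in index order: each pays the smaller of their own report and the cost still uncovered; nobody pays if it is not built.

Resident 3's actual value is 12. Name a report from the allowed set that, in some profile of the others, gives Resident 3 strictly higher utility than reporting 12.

Suppose Resident 1 reports 20, Resident 2 reports 20 and Resident 4 reports 20.
Report 12: project built, pays 12, utility 12 - 12 = 0.
Report 6: project built, pays 6, utility 12 - 6 = 6.
So reporting 6 beats truth here (6 > 0).

6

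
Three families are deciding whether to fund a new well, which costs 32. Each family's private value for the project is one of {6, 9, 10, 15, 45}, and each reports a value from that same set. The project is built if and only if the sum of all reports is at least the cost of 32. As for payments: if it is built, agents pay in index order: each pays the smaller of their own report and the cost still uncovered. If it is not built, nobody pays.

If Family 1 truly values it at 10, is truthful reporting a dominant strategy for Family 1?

Consider the case where Family 2 reports 6 and Family 3 reports 45.
Truthful report 10: project built, pays 10, utility 10 - 10 = 0.
Report 6 instead: project built, pays 6, utility 10 - 6 = 4.
Since 4 > 0, reporting 6 is strictly better here, so truthful reporting is not dominant.

No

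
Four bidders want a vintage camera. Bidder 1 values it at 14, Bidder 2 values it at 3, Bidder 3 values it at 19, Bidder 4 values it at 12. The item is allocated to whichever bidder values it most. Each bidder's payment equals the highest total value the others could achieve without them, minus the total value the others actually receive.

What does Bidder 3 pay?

Bidder 3 has the highest value and receives the item.
Without Bidder 3, the item would go to the next-highest value, 14, so the others could achieve 14.
With Bidder 3 present and winning, the others receive nothing, so their total is 0.
Payment = 14 - 0 = 14.

14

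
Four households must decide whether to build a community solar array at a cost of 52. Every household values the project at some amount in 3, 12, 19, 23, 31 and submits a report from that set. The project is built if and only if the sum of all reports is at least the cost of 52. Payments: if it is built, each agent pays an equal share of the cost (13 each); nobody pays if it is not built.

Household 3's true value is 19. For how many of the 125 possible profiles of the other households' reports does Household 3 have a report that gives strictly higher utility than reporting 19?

Others report (3, 3, 19): truth gives 0; report 31 gives 6 > 0. Violating.
Others report (3, 3, 23): truth gives 0; report 23 gives 6 > 0. Violating.
Others report (3, 12, 12): truth gives 0; report 31 gives 6 > 0. Violating.
Others report (3, 19, 3): truth gives 0; report 31 gives 6 > 0. Violating.
Others report (3, 3, 3): truth gives 0; no alternative beats it.
Others report (3, 3, 12): truth gives 0; no alternative beats it.
(Checking all 125 profiles: 9 have a profitable deviation, 116 do not.)

9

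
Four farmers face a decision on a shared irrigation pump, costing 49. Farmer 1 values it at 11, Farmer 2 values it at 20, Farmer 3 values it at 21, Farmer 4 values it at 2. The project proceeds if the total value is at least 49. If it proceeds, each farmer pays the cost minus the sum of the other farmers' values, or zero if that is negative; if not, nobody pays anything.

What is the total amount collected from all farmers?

Total value 54 ≥ cost 49, so it is built.
Farmer 1: others sum to 43; max(0, 49 - 43) = 6.
Farmer 2: others sum to 34; max(0, 49 - 34) = 15.
Farmer 3: others sum to 33; max(0, 49 - 33) = 16.
Farmer 4: others sum to 52; max(0, 49 - 52) = 0.
Total collected = 6 + 15 + 16 + 0 = 37.

37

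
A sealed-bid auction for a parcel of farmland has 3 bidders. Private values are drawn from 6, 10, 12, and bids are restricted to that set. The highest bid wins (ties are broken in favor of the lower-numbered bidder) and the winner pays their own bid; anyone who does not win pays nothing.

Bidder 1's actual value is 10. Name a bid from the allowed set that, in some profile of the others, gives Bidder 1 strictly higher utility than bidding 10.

6

Suppose Bidder 2 bids 6 and Bidder 3 bids 6.
Bid 10: wins, pays 10, utility 10 - 10 = 0.
Bid 6: wins, pays 6, utility 10 - 6 = 4.
So bidding 6 beats truth here (4 > 0).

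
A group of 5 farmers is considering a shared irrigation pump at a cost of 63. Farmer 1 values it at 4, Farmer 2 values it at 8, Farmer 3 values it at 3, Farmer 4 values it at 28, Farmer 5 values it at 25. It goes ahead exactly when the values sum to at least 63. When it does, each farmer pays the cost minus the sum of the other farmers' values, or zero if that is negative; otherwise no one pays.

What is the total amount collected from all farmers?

Total value 68 ≥ cost 63, so it is built.
Farmer 1: others sum to 64; max(0, 63 - 64) = 0.
Farmer 2: others sum to 60; max(0, 63 - 60) = 3.
Farmer 3: others sum to 65; max(0, 63 - 65) = 0.
Farmer 4: others sum to 40; max(0, 63 - 40) = 23.
Farmer 5: others sum to 43; max(0, 63 - 43) = 20.
Total collected = 0 + 3 + 0 + 23 + 20 = 46.

46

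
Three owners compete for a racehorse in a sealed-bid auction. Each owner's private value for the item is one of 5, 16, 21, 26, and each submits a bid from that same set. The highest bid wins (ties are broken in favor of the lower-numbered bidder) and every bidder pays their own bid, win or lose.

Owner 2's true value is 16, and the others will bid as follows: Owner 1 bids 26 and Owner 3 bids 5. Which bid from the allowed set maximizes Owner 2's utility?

5

Bid 5: loses but pays 5, utility -5.
Bid 16: loses but pays 16, utility -16.
Bid 21: loses but pays 21, utility -21.
Bid 26: loses but pays 26, utility -26.
The best choice is 5 with utility -5.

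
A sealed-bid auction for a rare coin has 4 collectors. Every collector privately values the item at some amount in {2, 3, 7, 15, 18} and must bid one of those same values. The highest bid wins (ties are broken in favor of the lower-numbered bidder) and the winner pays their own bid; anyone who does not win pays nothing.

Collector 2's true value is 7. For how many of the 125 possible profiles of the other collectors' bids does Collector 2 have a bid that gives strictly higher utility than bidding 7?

Others bid (2, 2, 2): truth gives 0; bid 3 gives 4 > 0. Violating.
Others bid (2, 2, 3): truth gives 0; bid 3 gives 4 > 0. Violating.
Others bid (2, 3, 2): truth gives 0; bid 3 gives 4 > 0. Violating.
Others bid (2, 3, 3): truth gives 0; bid 3 gives 4 > 0. Violating.
Others bid (2, 2, 7): truth gives 0; no alternative beats it.
Others bid (2, 2, 15): truth gives 0; no alternative beats it.
(Checking all 125 profiles: 4 have a profitable deviation, 121 do not.)

4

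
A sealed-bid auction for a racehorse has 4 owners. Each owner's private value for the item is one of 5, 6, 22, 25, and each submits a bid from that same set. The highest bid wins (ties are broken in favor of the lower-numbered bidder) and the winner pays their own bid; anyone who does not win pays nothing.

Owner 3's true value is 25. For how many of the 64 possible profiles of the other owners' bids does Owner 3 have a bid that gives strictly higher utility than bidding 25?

12

Others bid (5, 5, 5): truth gives 0; bid 6 gives 19 > 0. Violating.
Others bid (5, 5, 6): truth gives 0; bid 6 gives 19 > 0. Violating.
Others bid (5, 5, 22): truth gives 0; bid 22 gives 3 > 0. Violating.
Others bid (5, 6, 5): truth gives 0; bid 22 gives 3 > 0. Violating.
Others bid (5, 5, 25): truth gives 0; no alternative beats it.
Others bid (5, 6, 25): truth gives 0; no alternative beats it.
(Checking all 64 profiles: 12 have a profitable deviation, 52 do not.)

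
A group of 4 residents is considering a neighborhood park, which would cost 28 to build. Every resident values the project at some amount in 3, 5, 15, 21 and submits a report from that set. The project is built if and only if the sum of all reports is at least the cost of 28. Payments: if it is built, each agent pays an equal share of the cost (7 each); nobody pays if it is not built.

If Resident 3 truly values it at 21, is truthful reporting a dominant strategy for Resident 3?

Check each profile of the others' reports and compare truth against every alternative report.
Others report (3, 3, 3): truth gives 14, best alternative gives 0.
Others report (3, 3, 5): truth gives 14, best alternative gives 0.
Others report (3, 5, 3): truth gives 14, best alternative gives 0.
Others report (5, 3, 3): truth gives 14, best alternative gives 0.
Others report (3, 3, 15): truth gives 14, best alternative gives 14.
Others report (3, 3, 21): truth gives 14, best alternative gives 14.
(Remaining 58 profiles checked similarly; truth is weakly best in each.)
In every case the truthful report is at least as good as any alternative, so it is a dominant strategy.

Yes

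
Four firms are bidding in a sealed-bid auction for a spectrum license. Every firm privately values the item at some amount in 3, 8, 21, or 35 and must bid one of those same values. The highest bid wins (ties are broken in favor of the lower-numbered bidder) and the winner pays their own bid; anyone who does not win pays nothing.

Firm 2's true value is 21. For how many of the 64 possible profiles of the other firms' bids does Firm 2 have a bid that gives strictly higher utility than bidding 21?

4

Others bid (3, 3, 3): truth gives 0; bid 8 gives 13 > 0. Violating.
Others bid (3, 3, 8): truth gives 0; bid 8 gives 13 > 0. Violating.
Others bid (3, 8, 3): truth gives 0; bid 8 gives 13 > 0. Violating.
Others bid (3, 8, 8): truth gives 0; bid 8 gives 13 > 0. Violating.
Others bid (3, 3, 21): truth gives 0; no alternative beats it.
Others bid (3, 3, 35): truth gives 0; no alternative beats it.
(Checking all 64 profiles: 4 have a profitable deviation, 60 do not.)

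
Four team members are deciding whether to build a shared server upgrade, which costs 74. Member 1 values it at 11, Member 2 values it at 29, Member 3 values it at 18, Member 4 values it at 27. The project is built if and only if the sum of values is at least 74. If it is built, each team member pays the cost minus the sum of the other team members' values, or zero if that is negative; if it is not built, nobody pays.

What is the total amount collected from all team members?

Total value 85 ≥ cost 74, so it is built.
Member 1: others sum to 74; max(0, 74 - 74) = 0.
Member 2: others sum to 56; max(0, 74 - 56) = 18.
Member 3: others sum to 67; max(0, 74 - 67) = 7.
Member 4: others sum to 58; max(0, 74 - 58) = 16.
Total collected = 0 + 18 + 7 + 16 = 41.

41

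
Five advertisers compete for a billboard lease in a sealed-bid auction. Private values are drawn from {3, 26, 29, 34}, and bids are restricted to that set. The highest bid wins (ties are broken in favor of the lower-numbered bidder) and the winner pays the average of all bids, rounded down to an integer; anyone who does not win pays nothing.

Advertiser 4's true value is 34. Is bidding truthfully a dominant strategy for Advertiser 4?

Consider the case where Advertiser 1 bids 3, Advertiser 2 bids 3, Advertiser 3 bids 3 and Advertiser 5 bids 3.
Truthful bid 34: wins, pays 9, utility 34 - 9 = 25.
Bid 26 instead: wins, pays 7, utility 34 - 7 = 27.
Since 27 > 25, bidding 26 is strictly better here, so truthful bidding is not dominant.

No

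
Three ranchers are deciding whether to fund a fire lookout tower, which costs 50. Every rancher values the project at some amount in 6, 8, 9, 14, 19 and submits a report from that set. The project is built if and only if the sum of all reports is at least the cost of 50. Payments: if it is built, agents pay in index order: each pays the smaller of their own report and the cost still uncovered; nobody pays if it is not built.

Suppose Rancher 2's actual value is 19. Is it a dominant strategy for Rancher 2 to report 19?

Consider the case where Rancher 1 reports 19 and Rancher 3 reports 19.
Truthful report 19: project built, pays 19, utility 19 - 19 = 0.
Report 14 instead: project built, pays 14, utility 19 - 14 = 5.
Since 5 > 0, reporting 14 is strictly better here, so truthful reporting is not dominant.

No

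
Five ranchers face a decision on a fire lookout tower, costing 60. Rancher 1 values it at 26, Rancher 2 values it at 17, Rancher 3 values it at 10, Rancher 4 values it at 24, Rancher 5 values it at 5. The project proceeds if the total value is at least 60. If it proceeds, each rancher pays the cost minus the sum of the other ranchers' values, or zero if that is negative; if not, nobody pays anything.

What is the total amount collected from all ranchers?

6

Total value 82 ≥ cost 60, so it is built.
Rancher 1: others sum to 56; max(0, 60 - 56) = 4.
Rancher 2: others sum to 65; max(0, 60 - 65) = 0.
Rancher 3: others sum to 72; max(0, 60 - 72) = 0.
Rancher 4: others sum to 58; max(0, 60 - 58) = 2.
Rancher 5: others sum to 77; max(0, 60 - 77) = 0.
Total collected = 4 + 0 + 0 + 2 + 0 = 6.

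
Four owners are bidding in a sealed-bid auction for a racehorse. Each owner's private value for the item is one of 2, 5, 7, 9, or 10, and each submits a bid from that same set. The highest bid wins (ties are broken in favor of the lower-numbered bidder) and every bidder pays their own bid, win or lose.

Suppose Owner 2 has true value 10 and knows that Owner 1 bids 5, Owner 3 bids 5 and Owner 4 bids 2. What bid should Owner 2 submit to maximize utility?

7

Bid 2: loses but pays 2, utility -2.
Bid 5: loses but pays 5, utility -5.
Bid 7: wins, pays 7, utility 10 - 7 = 3.
Bid 9: wins, pays 9, utility 10 - 9 = 1.
Bid 10: wins, pays 10, utility 10 - 10 = 0.
The best choice is 7 with utility 3.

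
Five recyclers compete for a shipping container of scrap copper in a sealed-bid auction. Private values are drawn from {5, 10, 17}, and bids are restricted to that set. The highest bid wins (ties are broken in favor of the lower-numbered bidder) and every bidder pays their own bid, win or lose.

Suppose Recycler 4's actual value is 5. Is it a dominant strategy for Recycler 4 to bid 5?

Yes

Check each profile of the others' bids and compare truth against every alternative bid.
Others bid (5, 5, 5, 17): truth gives -5, best alternative gives -10.
Others bid (5, 5, 10, 5): truth gives -5, best alternative gives -10.
Others bid (5, 5, 10, 10): truth gives -5, best alternative gives -10.
Others bid (5, 5, 10, 17): truth gives -5, best alternative gives -10.
Others bid (5, 5, 17, 5): truth gives -5, best alternative gives -10.
Others bid (5, 5, 17, 10): truth gives -5, best alternative gives -10.
(Remaining 75 profiles checked similarly; truth is weakly best in each.)
In every case the truthful bid is at least as good as any alternative, so it is a dominant strategy.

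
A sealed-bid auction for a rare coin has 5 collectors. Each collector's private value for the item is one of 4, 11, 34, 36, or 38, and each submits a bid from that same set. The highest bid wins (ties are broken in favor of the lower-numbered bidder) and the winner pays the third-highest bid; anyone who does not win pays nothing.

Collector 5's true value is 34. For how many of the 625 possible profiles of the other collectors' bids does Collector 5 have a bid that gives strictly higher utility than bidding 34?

64

Others bid (4, 4, 4, 34): truth gives 0; bid 36 gives 30 > 0. Violating.
Others bid (4, 4, 4, 36): truth gives 0; bid 38 gives 30 > 0. Violating.
Others bid (4, 4, 11, 34): truth gives 0; bid 36 gives 23 > 0. Violating.
Others bid (4, 4, 11, 36): truth gives 0; bid 38 gives 23 > 0. Violating.
Others bid (4, 4, 4, 4): truth gives 30; no alternative beats it.
Others bid (4, 4, 4, 11): truth gives 30; no alternative beats it.
(Checking all 625 profiles: 64 have a profitable deviation, 561 do not.)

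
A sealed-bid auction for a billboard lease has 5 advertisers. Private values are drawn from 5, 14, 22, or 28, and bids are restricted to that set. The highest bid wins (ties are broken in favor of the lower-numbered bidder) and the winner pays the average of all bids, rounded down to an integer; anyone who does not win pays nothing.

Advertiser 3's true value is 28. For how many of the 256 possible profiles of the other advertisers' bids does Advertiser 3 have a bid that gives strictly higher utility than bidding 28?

36

Others bid (5, 5, 5, 5): truth gives 19; bid 14 gives 22 > 19. Violating.
Others bid (5, 5, 5, 14): truth gives 17; bid 14 gives 20 > 17. Violating.
Others bid (5, 5, 5, 22): truth gives 15; bid 22 gives 17 > 15. Violating.
Others bid (5, 5, 14, 5): truth gives 17; bid 14 gives 20 > 17. Violating.
Others bid (5, 5, 5, 28): truth gives 14; no alternative beats it.
Others bid (5, 5, 14, 28): truth gives 12; no alternative beats it.
(Checking all 256 profiles: 36 have a profitable deviation, 220 do not.)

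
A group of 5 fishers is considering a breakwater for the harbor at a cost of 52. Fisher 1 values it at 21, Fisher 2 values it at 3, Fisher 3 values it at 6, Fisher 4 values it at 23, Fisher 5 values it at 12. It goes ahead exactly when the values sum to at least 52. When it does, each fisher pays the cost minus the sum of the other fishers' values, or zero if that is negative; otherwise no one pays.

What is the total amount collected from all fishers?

Total value 65 ≥ cost 52, so it is built.
Fisher 1: others sum to 44; max(0, 52 - 44) = 8.
Fisher 2: others sum to 62; max(0, 52 - 62) = 0.
Fisher 3: others sum to 59; max(0, 52 - 59) = 0.
Fisher 4: others sum to 42; max(0, 52 - 42) = 10.
Fisher 5: others sum to 53; max(0, 52 - 53) = 0.
Total collected = 8 + 0 + 0 + 10 + 0 = 18.

18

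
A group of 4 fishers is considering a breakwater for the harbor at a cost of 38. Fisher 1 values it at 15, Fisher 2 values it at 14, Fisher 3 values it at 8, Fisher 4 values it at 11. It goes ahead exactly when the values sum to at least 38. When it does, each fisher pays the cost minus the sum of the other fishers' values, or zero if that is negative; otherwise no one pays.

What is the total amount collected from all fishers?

10

Total value 48 ≥ cost 38, so it is built.
Fisher 1: others sum to 33; max(0, 38 - 33) = 5.
Fisher 2: others sum to 34; max(0, 38 - 34) = 4.
Fisher 3: others sum to 40; max(0, 38 - 40) = 0.
Fisher 4: others sum to 37; max(0, 38 - 37) = 1.
Total collected = 5 + 4 + 0 + 1 = 10.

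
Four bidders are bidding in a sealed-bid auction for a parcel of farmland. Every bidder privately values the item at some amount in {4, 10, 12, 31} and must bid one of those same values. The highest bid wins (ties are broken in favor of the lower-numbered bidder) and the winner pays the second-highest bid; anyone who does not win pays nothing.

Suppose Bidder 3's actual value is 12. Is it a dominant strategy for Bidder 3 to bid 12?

Yes

Check each profile of the others' bids and compare truth against every alternative bid.
Others bid (4, 4, 4): truth gives 8, best alternative gives 8.
Others bid (4, 4, 10): truth gives 2, best alternative gives 2.
Others bid (4, 10, 4): truth gives 2, best alternative gives 2.
Others bid (4, 10, 10): truth gives 2, best alternative gives 2.
Others bid (10, 4, 4): truth gives 2, best alternative gives 2.
Others bid (10, 4, 10): truth gives 2, best alternative gives 2.
(Remaining 58 profiles checked similarly; truth is weakly best in each.)
In every case the truthful bid is at least as good as any alternative, so it is a dominant strategy.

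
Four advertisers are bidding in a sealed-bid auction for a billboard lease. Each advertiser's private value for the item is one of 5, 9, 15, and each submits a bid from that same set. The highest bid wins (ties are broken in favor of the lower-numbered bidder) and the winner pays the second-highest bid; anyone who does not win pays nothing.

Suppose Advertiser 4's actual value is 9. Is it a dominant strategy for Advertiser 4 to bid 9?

Check each profile of the others' bids and compare truth against every alternative bid.
Others bid (5, 5, 5): truth gives 4, best alternative gives 4.
Others bid (5, 5, 9): truth gives 0, best alternative gives 0.
Others bid (5, 5, 15): truth gives 0, best alternative gives 0.
Others bid (5, 9, 5): truth gives 0, best alternative gives 0.
Others bid (5, 9, 9): truth gives 0, best alternative gives 0.
Others bid (5, 9, 15): truth gives 0, best alternative gives 0.
(Remaining 21 profiles checked similarly; truth is weakly best in each.)
In every case the truthful bid is at least as good as any alternative, so it is a dominant strategy.

Yes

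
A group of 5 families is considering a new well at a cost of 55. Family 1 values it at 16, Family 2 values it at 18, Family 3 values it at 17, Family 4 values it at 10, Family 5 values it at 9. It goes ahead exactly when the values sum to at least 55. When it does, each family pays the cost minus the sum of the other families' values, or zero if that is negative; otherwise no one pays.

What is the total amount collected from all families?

6

Total value 70 ≥ cost 55, so it is built.
Family 1: others sum to 54; max(0, 55 - 54) = 1.
Family 2: others sum to 52; max(0, 55 - 52) = 3.
Family 3: others sum to 53; max(0, 55 - 53) = 2.
Family 4: others sum to 60; max(0, 55 - 60) = 0.
Family 5: others sum to 61; max(0, 55 - 61) = 0.
Total collected = 1 + 3 + 2 + 0 + 0 = 6.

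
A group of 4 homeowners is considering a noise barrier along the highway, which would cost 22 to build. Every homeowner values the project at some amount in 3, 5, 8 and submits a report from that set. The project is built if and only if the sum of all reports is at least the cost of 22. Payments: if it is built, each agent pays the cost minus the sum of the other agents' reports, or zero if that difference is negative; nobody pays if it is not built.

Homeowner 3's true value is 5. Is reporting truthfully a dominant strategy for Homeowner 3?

Check each profile of the others' reports and compare truth against every alternative report.
Others report (8, 8, 8): truth gives 5, best alternative gives 5.
Others report (5, 8, 8): truth gives 4, best alternative gives 4.
Others report (8, 5, 8): truth gives 4, best alternative gives 4.
Others report (8, 8, 5): truth gives 4, best alternative gives 4.
Others report (3, 8, 8): truth gives 2, best alternative gives 2.
Others report (8, 3, 8): truth gives 2, best alternative gives 2.
(Remaining 21 profiles checked similarly; truth is weakly best in each.)
In every case the truthful report is at least as good as any alternative, so it is a dominant strategy.

Yes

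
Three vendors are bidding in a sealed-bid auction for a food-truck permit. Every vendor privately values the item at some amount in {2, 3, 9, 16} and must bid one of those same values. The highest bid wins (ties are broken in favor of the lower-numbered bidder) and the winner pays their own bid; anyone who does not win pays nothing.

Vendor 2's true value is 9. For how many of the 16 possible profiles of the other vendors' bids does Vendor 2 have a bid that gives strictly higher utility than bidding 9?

2

Others bid (2, 2): truth gives 0; bid 3 gives 6 > 0. Violating.
Others bid (2, 3): truth gives 0; bid 3 gives 6 > 0. Violating.
Others bid (2, 9): truth gives 0; no alternative beats it.
Others bid (2, 16): truth gives 0; no alternative beats it.
(Checking all 16 profiles: 2 have a profitable deviation, 14 do not.)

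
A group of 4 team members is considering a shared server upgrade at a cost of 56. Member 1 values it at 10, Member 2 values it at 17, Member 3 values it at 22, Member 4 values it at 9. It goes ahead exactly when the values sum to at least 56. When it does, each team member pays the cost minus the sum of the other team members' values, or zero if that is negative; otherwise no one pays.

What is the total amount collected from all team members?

50

Total value 58 ≥ cost 56, so it is built.
Member 1: others sum to 48; max(0, 56 - 48) = 8.
Member 2: others sum to 41; max(0, 56 - 41) = 15.
Member 3: others sum to 36; max(0, 56 - 36) = 20.
Member 4: others sum to 49; max(0, 56 - 49) = 7.
Total collected = 8 + 15 + 20 + 7 = 50.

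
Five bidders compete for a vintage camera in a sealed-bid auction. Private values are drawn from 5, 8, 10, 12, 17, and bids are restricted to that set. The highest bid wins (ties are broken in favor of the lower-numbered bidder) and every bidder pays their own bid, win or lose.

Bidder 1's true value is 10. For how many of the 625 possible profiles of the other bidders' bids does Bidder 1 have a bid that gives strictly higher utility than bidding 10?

Others bid (5, 5, 5, 5): truth gives 0; bid 5 gives 5 > 0. Violating.
Others bid (5, 5, 5, 8): truth gives 0; bid 8 gives 2 > 0. Violating.
Others bid (5, 5, 5, 12): truth gives -10; bid 12 gives -2 > -10. Violating.
Others bid (5, 5, 5, 17): truth gives -10; bid 5 gives -5 > -10. Violating.
Others bid (5, 5, 5, 10): truth gives 0; no alternative beats it.
Others bid (5, 5, 8, 10): truth gives 0; no alternative beats it.
(Checking all 625 profiles: 560 have a profitable deviation, 65 do not.)

560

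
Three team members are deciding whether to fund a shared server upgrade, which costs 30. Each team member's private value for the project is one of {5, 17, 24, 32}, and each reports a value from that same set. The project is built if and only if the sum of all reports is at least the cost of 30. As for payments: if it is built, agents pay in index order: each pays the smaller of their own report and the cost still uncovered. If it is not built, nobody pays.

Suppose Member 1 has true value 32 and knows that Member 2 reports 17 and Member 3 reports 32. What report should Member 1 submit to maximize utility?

Report 5: project built, pays 5, utility 32 - 5 = 27.
Report 17: project built, pays 17, utility 32 - 17 = 15.
Report 24: project built, pays 24, utility 32 - 24 = 8.
Report 32: project built, pays 30, utility 32 - 30 = 2.
The best choice is 5 with utility 27.

5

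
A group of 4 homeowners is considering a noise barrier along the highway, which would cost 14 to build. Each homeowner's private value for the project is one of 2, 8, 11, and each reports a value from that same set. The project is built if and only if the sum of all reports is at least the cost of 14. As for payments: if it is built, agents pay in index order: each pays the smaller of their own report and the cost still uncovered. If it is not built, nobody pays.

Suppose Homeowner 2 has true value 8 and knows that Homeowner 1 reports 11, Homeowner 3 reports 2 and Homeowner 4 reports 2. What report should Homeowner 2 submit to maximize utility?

Report 2: project built, pays 2, utility 8 - 2 = 6.
Report 8: project built, pays 3, utility 8 - 3 = 5.
Report 11: project built, pays 3, utility 8 - 3 = 5.
The best choice is 2 with utility 6.

2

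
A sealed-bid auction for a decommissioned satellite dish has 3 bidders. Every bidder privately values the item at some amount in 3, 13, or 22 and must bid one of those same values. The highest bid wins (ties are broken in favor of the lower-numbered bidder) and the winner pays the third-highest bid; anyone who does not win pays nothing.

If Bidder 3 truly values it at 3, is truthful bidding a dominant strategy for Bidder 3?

Yes

Check each profile of the others' bids and compare truth against every alternative bid.
Others bid (3, 3): truth gives 0, best alternative gives 0.
Others bid (3, 13): truth gives 0, best alternative gives 0.
Others bid (3, 22): truth gives 0, best alternative gives 0.
Others bid (13, 3): truth gives 0, best alternative gives 0.
Others bid (13, 13): truth gives 0, best alternative gives 0.
Others bid (13, 22): truth gives 0, best alternative gives 0.
(Remaining 3 profiles checked similarly; truth is weakly best in each.)
In every case the truthful bid is at least as good as any alternative, so it is a dominant strategy.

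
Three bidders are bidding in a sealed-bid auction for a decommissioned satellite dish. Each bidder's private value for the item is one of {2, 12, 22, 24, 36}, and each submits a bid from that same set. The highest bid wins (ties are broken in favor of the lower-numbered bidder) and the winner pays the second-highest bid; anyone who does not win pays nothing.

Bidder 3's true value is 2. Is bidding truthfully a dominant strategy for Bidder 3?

Yes

Check each profile of the others' bids and compare truth against every alternative bid.
Others bid (2, 2): truth gives 0, best alternative gives 0.
Others bid (2, 12): truth gives 0, best alternative gives 0.
Others bid (2, 22): truth gives 0, best alternative gives 0.
Others bid (2, 24): truth gives 0, best alternative gives 0.
Others bid (2, 36): truth gives 0, best alternative gives 0.
Others bid (12, 2): truth gives 0, best alternative gives 0.
(Remaining 19 profiles checked similarly; truth is weakly best in each.)
In every case the truthful bid is at least as good as any alternative, so it is a dominant strategy.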